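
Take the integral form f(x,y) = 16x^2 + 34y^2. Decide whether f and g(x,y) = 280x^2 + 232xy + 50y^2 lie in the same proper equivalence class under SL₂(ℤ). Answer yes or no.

D₁ = -2176, D₂ = -2176
f: reduced (well bottom): (16,0,34) with a≤c, −a<b≤a
g: flip: (280,232,50)→(50,-232,280)
g: translate: b→-32 (≡-232 mod 100), so (50,-232,280)→(50,-32,16)
g: flip: (50,-32,16)→(16,32,50)
g: translate: b→0 (≡32 mod 32), so (16,32,50)→(16,0,34)
g: reduced (well bottom): (16,0,34) with a≤c, −a<b≤a
reduced forms (16, 0, 34) vs (16, 0, 34) ⇒ equivalent

yes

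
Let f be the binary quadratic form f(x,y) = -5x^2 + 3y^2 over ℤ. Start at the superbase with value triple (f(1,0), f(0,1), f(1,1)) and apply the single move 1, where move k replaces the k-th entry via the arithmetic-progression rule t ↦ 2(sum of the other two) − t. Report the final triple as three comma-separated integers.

start (-5,3,-2) = (f(1,0),f(0,1),f(1,1))
replace slot 1: 2·(3+(-2)) − (-5) = 7 → (7,3,-2)

7,3,-2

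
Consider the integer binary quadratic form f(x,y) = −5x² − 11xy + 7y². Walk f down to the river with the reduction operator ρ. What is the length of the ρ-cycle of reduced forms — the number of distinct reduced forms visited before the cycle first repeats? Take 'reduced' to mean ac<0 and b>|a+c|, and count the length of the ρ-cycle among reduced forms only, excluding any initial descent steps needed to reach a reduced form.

D = 261, ⌊√D⌋ = 16
descent: ρ → (7,11,-5)  [lands on river]
river: ρ → (-5,9,9)
river: ρ → (9,9,-5)
river: ρ → (-5,11,7)
river: ρ → (7,3,-9)
river: ρ → (-9,15,1)
river: ρ → (1,15,-9)
river: ρ → (-9,3,7)
ρ-cycle length = 8 (tail of 1 descent step not counted)

8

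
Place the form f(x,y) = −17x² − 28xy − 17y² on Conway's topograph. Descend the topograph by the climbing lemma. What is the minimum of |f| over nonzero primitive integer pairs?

translate: b→-6 (≡28 mod 34), so (17,28,17)→(17,-6,6)
flip: (17,-6,6)→(6,6,17)
reduced (well bottom): (6,6,17) with a≤c, −a<b≤a
well minimum |f| = |-6| = 6 (negative-definite)

6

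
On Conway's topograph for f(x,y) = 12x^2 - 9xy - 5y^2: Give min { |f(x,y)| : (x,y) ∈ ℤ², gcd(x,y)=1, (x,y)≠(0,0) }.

descent: ρ → (-5,9,12)  [lands on river]
river: ρ → (12,15,-2)
river: ρ → (-2,17,4)
river: ρ → (4,15,-6)
river: ρ → (-6,9,10)
river: ρ → (10,11,-5)
closes: descent 1, river 6
min |a| on river = 2

2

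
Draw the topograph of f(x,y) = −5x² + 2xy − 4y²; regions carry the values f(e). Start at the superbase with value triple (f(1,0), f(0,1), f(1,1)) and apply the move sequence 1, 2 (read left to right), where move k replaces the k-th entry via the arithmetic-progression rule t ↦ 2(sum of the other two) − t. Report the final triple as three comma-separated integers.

start (-5,-4,-7) = (f(1,0),f(0,1),f(1,1))
replace slot 1: 2·((-4)+(-7)) − (-5) = -17 → (-17,-4,-7)
replace slot 2: 2·((-17)+(-7)) − (-4) = -44 → (-17,-44,-7)

-17,-44,-7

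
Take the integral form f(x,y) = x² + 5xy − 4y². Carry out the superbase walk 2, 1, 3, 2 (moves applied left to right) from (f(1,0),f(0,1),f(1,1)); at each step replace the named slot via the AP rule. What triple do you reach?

start (1,-4,2) = (f(1,0),f(0,1),f(1,1))
replace slot 2: 2·(1+2) − (-4) = 10 → (1,10,2)
replace slot 1: 2·(10+2) − 1 = 23 → (23,10,2)
replace slot 3: 2·(23+10) − 2 = 64 → (23,10,64)
replace slot 2: 2·(23+64) − 10 = 164 → (23,164,64)

23,164,64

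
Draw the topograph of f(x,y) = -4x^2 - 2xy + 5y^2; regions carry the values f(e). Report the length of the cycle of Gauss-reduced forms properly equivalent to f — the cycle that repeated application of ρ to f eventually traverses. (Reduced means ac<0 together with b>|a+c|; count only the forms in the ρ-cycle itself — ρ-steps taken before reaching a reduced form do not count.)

D = 84, ⌊√D⌋ = 9
descent: ρ → (5,2,-4)  [lands on river]
river: ρ → (-4,6,3)
river: ρ → (3,6,-4)
river: ρ → (-4,2,5)
river: ρ → (5,8,-1)
river: ρ → (-1,8,5)
ρ-cycle length = 6 (tail of 1 descent step not counted)

6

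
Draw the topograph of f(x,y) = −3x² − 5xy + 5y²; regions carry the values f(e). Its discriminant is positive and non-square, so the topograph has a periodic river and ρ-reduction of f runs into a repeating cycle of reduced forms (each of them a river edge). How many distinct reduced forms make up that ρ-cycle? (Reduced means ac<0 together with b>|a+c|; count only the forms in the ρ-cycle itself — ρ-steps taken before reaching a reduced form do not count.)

D = 85, ⌊√D⌋ = 9
descent: ρ → (5,5,-3)  [lands on river]
river: ρ → (-3,7,3)
river: ρ → (3,5,-5)
river: ρ → (-5,5,3)
river: ρ → (3,7,-3)
river: ρ → (-3,5,5)
ρ-cycle length = 6 (tail of 1 descent step not counted)

6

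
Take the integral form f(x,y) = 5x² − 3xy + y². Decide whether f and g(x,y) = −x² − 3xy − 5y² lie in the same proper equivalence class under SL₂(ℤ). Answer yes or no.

D₁ = -11, D₂ = -11
f: flip: (5,-3,1)→(1,3,5)
f: translate: b→1 (≡3 mod 2), so (1,3,5)→(1,1,3)
f: reduced (well bottom): (1,1,3) with a≤c, −a<b≤a
g is negative-definite; reduce −g:
−g: translate: b→1 (≡3 mod 2), so (1,3,5)→(1,1,3)
−g: reduced (well bottom): (1,1,3) with a≤c, −a<b≤a
flip sign back: reduced form of g is (-1,-1,-3)
reduced forms (1, 1, 3) vs (-1, -1, -3) ⇒ inequivalent

no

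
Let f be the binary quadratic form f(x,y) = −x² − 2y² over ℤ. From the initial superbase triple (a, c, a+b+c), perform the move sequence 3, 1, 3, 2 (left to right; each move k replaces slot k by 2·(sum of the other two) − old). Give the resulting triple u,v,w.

start (-1,-2,-3) = (f(1,0),f(0,1),f(1,1))
replace slot 3: 2·((-1)+(-2)) − (-3) = -3 → (-1,-2,-3)
replace slot 1: 2·((-2)+(-3)) − (-1) = -9 → (-9,-2,-3)
replace slot 3: 2·((-9)+(-2)) − (-3) = -19 → (-9,-2,-19)
replace slot 2: 2·((-9)+(-19)) − (-2) = -54 → (-9,-54,-19)

-9,-54,-19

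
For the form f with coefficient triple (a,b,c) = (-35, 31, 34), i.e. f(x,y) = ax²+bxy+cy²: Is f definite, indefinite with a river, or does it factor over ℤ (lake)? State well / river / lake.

D = b²−4ac = 31² − 4·(-35)·34 = 5721
D > 0 non-square ⇒ indefinite ⇒ periodic river

river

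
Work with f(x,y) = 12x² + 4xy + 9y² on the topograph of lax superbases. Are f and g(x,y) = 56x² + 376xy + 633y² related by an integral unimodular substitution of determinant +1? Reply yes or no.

D₁ = -416, D₂ = -416
f: flip: (12,4,9)→(9,-4,12)
f: reduced (well bottom): (9,-4,12) with a≤c, −a<b≤a
g: translate: b→40 (≡376 mod 112), so (56,376,633)→(56,40,9)
g: flip: (56,40,9)→(9,-40,56)
g: translate: b→-4 (≡-40 mod 18), so (9,-40,56)→(9,-4,12)
g: reduced (well bottom): (9,-4,12) with a≤c, −a<b≤a
reduced forms (9, -4, 12) vs (9, -4, 12) ⇒ equivalent

yes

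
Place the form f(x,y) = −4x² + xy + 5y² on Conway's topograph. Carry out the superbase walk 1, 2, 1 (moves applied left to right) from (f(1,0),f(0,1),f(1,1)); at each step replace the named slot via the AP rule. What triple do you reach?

start (-4,5,2) = (f(1,0),f(0,1),f(1,1))
replace slot 1: 2·(5+2) − (-4) = 18 → (18,5,2)
replace slot 2: 2·(18+2) − 5 = 35 → (18,35,2)
replace slot 1: 2·(35+2) − 18 = 56 → (56,35,2)

56,35,2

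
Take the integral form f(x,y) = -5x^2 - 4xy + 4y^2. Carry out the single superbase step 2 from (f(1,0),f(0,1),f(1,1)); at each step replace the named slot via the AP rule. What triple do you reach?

start (-5,4,-5) = (f(1,0),f(0,1),f(1,1))
replace slot 2: 2·((-5)+(-5)) − 4 = -24 → (-5,-24,-5)

-5,-24,-5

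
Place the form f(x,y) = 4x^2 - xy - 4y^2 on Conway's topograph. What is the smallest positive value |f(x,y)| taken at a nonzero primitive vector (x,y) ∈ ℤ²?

descent: ρ → (-4,1,4)  [lands on river]
river: ρ → (4,7,-1)
river: ρ → (-1,7,4)
river: ρ → (4,1,-4)
river: ρ → (-4,7,1)
river: ρ → (1,7,-4)
closes: descent 1, river 6
min |a| on river = 1

1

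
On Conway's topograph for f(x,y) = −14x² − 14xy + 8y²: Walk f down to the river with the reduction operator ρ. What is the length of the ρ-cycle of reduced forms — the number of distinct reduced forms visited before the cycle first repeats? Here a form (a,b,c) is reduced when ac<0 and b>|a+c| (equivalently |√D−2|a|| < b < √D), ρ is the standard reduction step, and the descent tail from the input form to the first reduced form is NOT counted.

D = 644, ⌊√D⌋ = 25
descent: ρ → (8,14,-14)  [lands on river]
river: ρ → (-14,14,8)
river: ρ → (8,18,-10)
river: ρ → (-10,22,4)
river: ρ → (4,18,-20)
river: ρ → (-20,22,2)
river: ρ → (2,22,-20)
river: ρ → (-20,18,4)
river: ρ → (4,22,-10)
river: ρ → (-10,18,8)
ρ-cycle length = 10 (tail of 1 descent step not counted)

10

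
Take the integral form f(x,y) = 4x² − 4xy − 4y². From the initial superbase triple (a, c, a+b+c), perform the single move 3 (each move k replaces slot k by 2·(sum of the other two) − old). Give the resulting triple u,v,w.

start (4,-4,-4) = (f(1,0),f(0,1),f(1,1))
replace slot 3: 2·(4+(-4)) − (-4) = 4 → (4,-4,4)

4,-4,4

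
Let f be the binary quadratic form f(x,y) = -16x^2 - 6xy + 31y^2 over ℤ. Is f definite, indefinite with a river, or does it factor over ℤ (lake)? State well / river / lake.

D = b²−4ac = (-6)² − 4·(-16)·31 = 2020
D > 0 non-square ⇒ indefinite ⇒ periodic river

river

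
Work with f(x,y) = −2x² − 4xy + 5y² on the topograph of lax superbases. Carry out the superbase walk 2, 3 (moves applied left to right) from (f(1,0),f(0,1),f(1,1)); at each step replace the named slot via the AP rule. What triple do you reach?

start (-2,5,-1) = (f(1,0),f(0,1),f(1,1))
replace slot 2: 2·((-2)+(-1)) − 5 = -11 → (-2,-11,-1)
replace slot 3: 2·((-2)+(-11)) − (-1) = -25 → (-2,-11,-25)

-2,-11,-25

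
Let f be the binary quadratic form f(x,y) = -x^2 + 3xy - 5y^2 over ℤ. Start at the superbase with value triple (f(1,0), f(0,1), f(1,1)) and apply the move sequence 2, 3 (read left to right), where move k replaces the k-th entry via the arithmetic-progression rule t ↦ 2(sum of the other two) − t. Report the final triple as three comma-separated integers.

start (-1,-5,-3) = (f(1,0),f(0,1),f(1,1))
replace slot 2: 2·((-1)+(-3)) − (-5) = -3 → (-1,-3,-3)
replace slot 3: 2·((-1)+(-3)) − (-3) = -5 → (-1,-3,-5)

-1,-3,-5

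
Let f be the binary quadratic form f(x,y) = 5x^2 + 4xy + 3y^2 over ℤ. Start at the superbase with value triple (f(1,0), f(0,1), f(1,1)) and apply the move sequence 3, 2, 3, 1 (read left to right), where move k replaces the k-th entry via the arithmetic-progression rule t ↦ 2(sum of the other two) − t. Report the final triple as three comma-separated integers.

start (5,3,12) = (f(1,0),f(0,1),f(1,1))
replace slot 3: 2·(5+3) − 12 = 4 → (5,3,4)
replace slot 2: 2·(5+4) − 3 = 15 → (5,15,4)
replace slot 3: 2·(5+15) − 4 = 36 → (5,15,36)
replace slot 1: 2·(15+36) − 5 = 97 → (97,15,36)

97,15,36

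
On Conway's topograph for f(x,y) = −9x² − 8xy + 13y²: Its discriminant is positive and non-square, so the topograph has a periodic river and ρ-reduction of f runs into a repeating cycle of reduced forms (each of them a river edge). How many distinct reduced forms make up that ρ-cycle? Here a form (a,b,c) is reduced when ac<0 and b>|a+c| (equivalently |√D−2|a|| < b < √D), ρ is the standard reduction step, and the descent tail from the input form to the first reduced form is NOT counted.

D = 532, ⌊√D⌋ = 23
descent: ρ → (13,8,-9)  [lands on river]
river: ρ → (-9,10,12)
river: ρ → (12,14,-7)
river: ρ → (-7,14,12)
river: ρ → (12,10,-9)
river: ρ → (-9,8,13)
river: ρ → (13,18,-4)
river: ρ → (-4,22,3)
river: ρ → (3,20,-11)
river: ρ → (-11,2,12)
river: ρ → (12,22,-1)
river: ρ → (-1,22,12)
river: ρ → (12,2,-11)
river: ρ → (-11,20,3)
river: ρ → (3,22,-4)
river: ρ → (-4,18,13)
ρ-cycle length = 16 (tail of 1 descent step not counted)

16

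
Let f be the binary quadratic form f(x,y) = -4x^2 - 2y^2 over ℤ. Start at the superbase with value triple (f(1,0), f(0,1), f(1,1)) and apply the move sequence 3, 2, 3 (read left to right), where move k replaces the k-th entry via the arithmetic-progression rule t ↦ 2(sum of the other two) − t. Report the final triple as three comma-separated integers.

start (-4,-2,-6) = (f(1,0),f(0,1),f(1,1))
replace slot 3: 2·((-4)+(-2)) − (-6) = -6 → (-4,-2,-6)
replace slot 2: 2·((-4)+(-6)) − (-2) = -18 → (-4,-18,-6)
replace slot 3: 2·((-4)+(-18)) − (-6) = -38 → (-4,-18,-38)

-4,-18,-38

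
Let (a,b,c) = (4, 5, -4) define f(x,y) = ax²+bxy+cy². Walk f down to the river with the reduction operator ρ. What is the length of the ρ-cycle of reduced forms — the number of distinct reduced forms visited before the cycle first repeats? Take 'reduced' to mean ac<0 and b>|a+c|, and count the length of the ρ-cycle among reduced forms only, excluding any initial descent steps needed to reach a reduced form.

D = 89, ⌊√D⌋ = 9
river: ρ → (-4,3,5)
river: ρ → (5,7,-2)
river: ρ → (-2,9,1)
river: ρ → (1,9,-2)
river: ρ → (-2,7,5)
river: ρ → (5,3,-4)
river: ρ → (-4,5,4)
river: ρ → (4,3,-5)
river: ρ → (-5,7,2)
river: ρ → (2,9,-1)
river: ρ → (-1,9,2)
river: ρ → (2,7,-5)
river: ρ → (-5,3,4)
river: ρ → (4,5,-4)
ρ-cycle length = 14 (tail of 0 descent steps not counted)

14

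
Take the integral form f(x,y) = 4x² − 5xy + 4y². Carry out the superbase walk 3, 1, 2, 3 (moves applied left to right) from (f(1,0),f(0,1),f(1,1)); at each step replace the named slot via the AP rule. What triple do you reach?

start (4,4,3) = (f(1,0),f(0,1),f(1,1))
replace slot 3: 2·(4+4) − 3 = 13 → (4,4,13)
replace slot 1: 2·(4+13) − 4 = 30 → (30,4,13)
replace slot 2: 2·(30+13) − 4 = 82 → (30,82,13)
replace slot 3: 2·(30+82) − 13 = 211 → (30,82,211)

30,82,211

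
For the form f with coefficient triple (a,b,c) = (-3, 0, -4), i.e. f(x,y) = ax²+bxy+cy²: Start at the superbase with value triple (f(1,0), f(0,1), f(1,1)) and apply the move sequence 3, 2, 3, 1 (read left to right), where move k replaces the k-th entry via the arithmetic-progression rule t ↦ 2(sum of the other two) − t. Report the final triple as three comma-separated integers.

start (-3,-4,-7) = (f(1,0),f(0,1),f(1,1))
replace slot 3: 2·((-3)+(-4)) − (-7) = -7 → (-3,-4,-7)
replace slot 2: 2·((-3)+(-7)) − (-4) = -16 → (-3,-16,-7)
replace slot 3: 2·((-3)+(-16)) − (-7) = -31 → (-3,-16,-31)
replace slot 1: 2·((-16)+(-31)) − (-3) = -91 → (-91,-16,-31)

-91,-16,-31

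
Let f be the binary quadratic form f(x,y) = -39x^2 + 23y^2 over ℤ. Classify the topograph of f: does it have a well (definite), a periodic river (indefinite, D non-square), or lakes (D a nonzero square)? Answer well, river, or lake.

D = b²−4ac = 0² − 4·(-39)·23 = 3588
D > 0 non-square ⇒ indefinite ⇒ periodic river

river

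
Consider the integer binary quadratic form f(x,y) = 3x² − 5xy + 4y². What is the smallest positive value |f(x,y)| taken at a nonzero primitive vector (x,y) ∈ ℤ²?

translate: b→1 (≡-5 mod 6), so (3,-5,4)→(3,1,2)
flip: (3,1,2)→(2,-1,3)
reduced (well bottom): (2,-1,3) with a≤c, −a<b≤a
well minimum = a = 2

2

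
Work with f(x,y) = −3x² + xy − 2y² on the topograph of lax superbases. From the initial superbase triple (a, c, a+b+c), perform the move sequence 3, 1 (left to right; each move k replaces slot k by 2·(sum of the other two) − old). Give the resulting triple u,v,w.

start (-3,-2,-4) = (f(1,0),f(0,1),f(1,1))
replace slot 3: 2·((-3)+(-2)) − (-4) = -6 → (-3,-2,-6)
replace slot 1: 2·((-2)+(-6)) − (-3) = -13 → (-13,-2,-6)

-13,-2,-6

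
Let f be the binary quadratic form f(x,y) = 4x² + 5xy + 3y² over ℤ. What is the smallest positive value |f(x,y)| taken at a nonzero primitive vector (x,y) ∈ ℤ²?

translate: b→-3 (≡5 mod 8), so (4,5,3)→(4,-3,2)
flip: (4,-3,2)→(2,3,4)
translate: b→-1 (≡3 mod 4), so (2,3,4)→(2,-1,3)
reduced (well bottom): (2,-1,3) with a≤c, −a<b≤a
well minimum = a = 2

2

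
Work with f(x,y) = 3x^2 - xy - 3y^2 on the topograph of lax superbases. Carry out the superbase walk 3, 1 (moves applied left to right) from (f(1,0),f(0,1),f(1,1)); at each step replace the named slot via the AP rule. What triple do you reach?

start (3,-3,-1) = (f(1,0),f(0,1),f(1,1))
replace slot 3: 2·(3+(-3)) − (-1) = 1 → (3,-3,1)
replace slot 1: 2·((-3)+1) − 3 = -7 → (-7,-3,1)

-7,-3,1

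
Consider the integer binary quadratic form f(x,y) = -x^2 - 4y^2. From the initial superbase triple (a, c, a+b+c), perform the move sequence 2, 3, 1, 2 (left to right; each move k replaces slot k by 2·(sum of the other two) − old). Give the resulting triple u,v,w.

start (-1,-4,-5) = (f(1,0),f(0,1),f(1,1))
replace slot 2: 2·((-1)+(-5)) − (-4) = -8 → (-1,-8,-5)
replace slot 3: 2·((-1)+(-8)) − (-5) = -13 → (-1,-8,-13)
replace slot 1: 2·((-8)+(-13)) − (-1) = -41 → (-41,-8,-13)
replace slot 2: 2·((-41)+(-13)) − (-8) = -100 → (-41,-100,-13)

-41,-100,-13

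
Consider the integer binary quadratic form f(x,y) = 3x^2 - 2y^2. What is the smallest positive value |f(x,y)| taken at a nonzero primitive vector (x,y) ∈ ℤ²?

descent: ρ → (-2,4,1)  [lands on river]
river: ρ → (1,4,-2)
closes: descent 1, river 2
min |a| on river = 1

1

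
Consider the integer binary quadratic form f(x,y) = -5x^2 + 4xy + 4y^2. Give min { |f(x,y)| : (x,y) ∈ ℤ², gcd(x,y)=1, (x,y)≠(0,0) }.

river: ρ → (4,4,-5)
river: ρ → (-5,6,3)
river: ρ → (3,6,-5)
river: ρ → (-5,4,4)
closes: descent 0, river 4
min |a| on river = 3

3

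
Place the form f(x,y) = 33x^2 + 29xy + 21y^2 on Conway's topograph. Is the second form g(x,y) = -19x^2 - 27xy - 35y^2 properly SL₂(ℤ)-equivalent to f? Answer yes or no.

D₁ = -1931, D₂ = -1931
f: flip: (33,29,21)→(21,-29,33)
f: translate: b→13 (≡-29 mod 42), so (21,-29,33)→(21,13,25)
f: reduced (well bottom): (21,13,25) with a≤c, −a<b≤a
g is negative-definite; reduce −g:
−g: translate: b→-11 (≡27 mod 38), so (19,27,35)→(19,-11,27)
−g: reduced (well bottom): (19,-11,27) with a≤c, −a<b≤a
flip sign back: reduced form of g is (-19,11,-27)
reduced forms (21, 13, 25) vs (-19, 11, -27) ⇒ inequivalent

no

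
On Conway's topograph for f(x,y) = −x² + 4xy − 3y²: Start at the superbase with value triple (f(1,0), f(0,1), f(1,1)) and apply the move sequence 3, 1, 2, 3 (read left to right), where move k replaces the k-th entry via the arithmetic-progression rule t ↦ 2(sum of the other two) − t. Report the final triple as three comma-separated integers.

start (-1,-3,0) = (f(1,0),f(0,1),f(1,1))
replace slot 3: 2·((-1)+(-3)) − 0 = -8 → (-1,-3,-8)
replace slot 1: 2·((-3)+(-8)) − (-1) = -21 → (-21,-3,-8)
replace slot 2: 2·((-21)+(-8)) − (-3) = -55 → (-21,-55,-8)
replace slot 3: 2·((-21)+(-55)) − (-8) = -144 → (-21,-55,-144)

-21,-55,-144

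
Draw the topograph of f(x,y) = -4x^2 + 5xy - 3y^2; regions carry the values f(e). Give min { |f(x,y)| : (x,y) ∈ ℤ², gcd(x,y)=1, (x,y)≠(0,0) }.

translate: b→3 (≡-5 mod 8), so (4,-5,3)→(4,3,2)
flip: (4,3,2)→(2,-3,4)
translate: b→1 (≡-3 mod 4), so (2,-3,4)→(2,1,3)
reduced (well bottom): (2,1,3) with a≤c, −a<b≤a
well minimum |f| = |-2| = 2 (negative-definite)

2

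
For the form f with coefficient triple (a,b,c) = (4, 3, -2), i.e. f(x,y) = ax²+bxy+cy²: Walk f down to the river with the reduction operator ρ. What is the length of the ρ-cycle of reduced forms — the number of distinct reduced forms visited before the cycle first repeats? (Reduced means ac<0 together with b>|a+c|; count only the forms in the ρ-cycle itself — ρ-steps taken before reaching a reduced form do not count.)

D = 41, ⌊√D⌋ = 6
river: ρ → (-2,5,2)
river: ρ → (2,3,-4)
river: ρ → (-4,5,1)
river: ρ → (1,5,-4)
river: ρ → (-4,3,2)
river: ρ → (2,5,-2)
river: ρ → (-2,3,4)
river: ρ → (4,5,-1)
river: ρ → (-1,5,4)
river: ρ → (4,3,-2)
ρ-cycle length = 10 (tail of 0 descent steps not counted)

10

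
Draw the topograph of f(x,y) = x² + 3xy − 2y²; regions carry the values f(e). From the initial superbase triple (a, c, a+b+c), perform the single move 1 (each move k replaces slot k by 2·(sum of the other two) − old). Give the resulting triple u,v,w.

start (1,-2,2) = (f(1,0),f(0,1),f(1,1))
replace slot 1: 2·((-2)+2) − 1 = -1 → (-1,-2,2)

-1,-2,2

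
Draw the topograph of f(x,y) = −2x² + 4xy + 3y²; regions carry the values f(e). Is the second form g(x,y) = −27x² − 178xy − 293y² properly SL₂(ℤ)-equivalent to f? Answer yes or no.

D₁ = 40, D₂ = 40
river cycle of f (length 6): (3, 2, -3), (-3, 4, 2), (2, 4, -3), (-3, 2, 3), (3, 4, -2), (-2, 4, 3)
river cycle of g (length 6): (-2, 4, 3), (3, 2, -3), (-3, 4, 2), (2, 4, -3), (-3, 2, 3), (3, 4, -2)
cycles coincide ⇒ equivalent

yes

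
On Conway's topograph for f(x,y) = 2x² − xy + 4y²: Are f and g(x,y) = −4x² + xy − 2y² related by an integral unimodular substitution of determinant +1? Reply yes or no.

D₁ = -31, D₂ = -31
f: reduced (well bottom): (2,-1,4) with a≤c, −a<b≤a
g is negative-definite; reduce −g:
−g: flip: (4,-1,2)→(2,1,4)
−g: reduced (well bottom): (2,1,4) with a≤c, −a<b≤a
flip sign back: reduced form of g is (-2,-1,-4)
reduced forms (2, -1, 4) vs (-2, -1, -4) ⇒ inequivalent

no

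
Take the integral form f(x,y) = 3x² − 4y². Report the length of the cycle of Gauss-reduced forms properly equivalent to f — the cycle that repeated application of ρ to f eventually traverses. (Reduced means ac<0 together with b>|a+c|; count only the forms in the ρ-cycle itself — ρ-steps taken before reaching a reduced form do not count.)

D = 48, ⌊√D⌋ = 6
descent: ρ → (-4,0,3)
descent: ρ → (3,6,-1)  [lands on river]
river: ρ → (-1,6,3)
ρ-cycle length = 2 (tail of 2 descent steps not counted)

2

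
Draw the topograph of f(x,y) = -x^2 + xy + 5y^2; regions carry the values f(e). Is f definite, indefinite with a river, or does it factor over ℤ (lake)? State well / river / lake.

D = b²−4ac = 1² − 4·(-1)·5 = 21
D > 0 non-square ⇒ indefinite ⇒ periodic river

river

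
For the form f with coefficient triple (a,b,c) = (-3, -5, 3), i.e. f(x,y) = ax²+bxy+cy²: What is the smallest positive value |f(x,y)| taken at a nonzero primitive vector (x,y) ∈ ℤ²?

descent: ρ → (3,5,-3)  [lands on river]
river: ρ → (-3,7,1)
river: ρ → (1,7,-3)
river: ρ → (-3,5,3)
river: ρ → (3,7,-1)
river: ρ → (-1,7,3)
closes: descent 1, river 6
min |a| on river = 1

1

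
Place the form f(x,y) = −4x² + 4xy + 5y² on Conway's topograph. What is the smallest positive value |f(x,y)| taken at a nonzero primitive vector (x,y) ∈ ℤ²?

river: ρ → (5,6,-3)
river: ρ → (-3,6,5)
river: ρ → (5,4,-4)
river: ρ → (-4,4,5)
closes: descent 0, river 4
min |a| on river = 3

3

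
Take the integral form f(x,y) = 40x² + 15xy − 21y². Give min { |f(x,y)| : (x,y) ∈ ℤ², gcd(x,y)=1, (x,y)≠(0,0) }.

descent: ρ → (-21,27,34)  [lands on river]
river: ρ → (34,41,-14)
river: ρ → (-14,43,31)
river: ρ → (31,19,-26)
river: ρ → (-26,33,24)
river: ρ → (24,15,-35)
river: ρ → (-35,55,4)
river: ρ → (4,57,-21)
closes: descent 1, river 8
min |a| on river = 4

4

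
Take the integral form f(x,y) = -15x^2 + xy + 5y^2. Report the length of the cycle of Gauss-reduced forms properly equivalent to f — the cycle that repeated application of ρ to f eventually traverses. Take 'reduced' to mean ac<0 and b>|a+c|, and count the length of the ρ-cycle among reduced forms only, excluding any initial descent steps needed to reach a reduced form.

D = 301, ⌊√D⌋ = 17
descent: ρ → (5,9,-11)  [lands on river]
river: ρ → (-11,13,3)
river: ρ → (3,17,-1)
river: ρ → (-1,17,3)
river: ρ → (3,13,-11)
river: ρ → (-11,9,5)
river: ρ → (5,11,-9)
river: ρ → (-9,7,7)
river: ρ → (7,7,-9)
river: ρ → (-9,11,5)
ρ-cycle length = 10 (tail of 1 descent step not counted)

10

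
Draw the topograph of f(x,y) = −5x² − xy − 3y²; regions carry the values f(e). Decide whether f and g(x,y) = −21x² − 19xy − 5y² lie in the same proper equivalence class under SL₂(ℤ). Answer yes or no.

D₁ = -59, D₂ = -59
f is negative-definite; reduce −f:
−f: flip: (5,1,3)→(3,-1,5)
−f: reduced (well bottom): (3,-1,5) with a≤c, −a<b≤a
flip sign back: reduced form of f is (-3,1,-5)
g is negative-definite; reduce −g:
−g: flip: (21,19,5)→(5,-19,21)
−g: translate: b→1 (≡-19 mod 10), so (5,-19,21)→(5,1,3)
−g: flip: (5,1,3)→(3,-1,5)
−g: reduced (well bottom): (3,-1,5) with a≤c, −a<b≤a
flip sign back: reduced form of g is (-3,1,-5)
reduced forms (-3, 1, -5) vs (-3, 1, -5) ⇒ equivalent

yes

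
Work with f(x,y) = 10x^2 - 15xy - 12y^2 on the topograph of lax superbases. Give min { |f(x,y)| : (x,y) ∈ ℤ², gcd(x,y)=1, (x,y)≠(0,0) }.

descent: ρ → (-12,15,10)  [lands on river]
river: ρ → (10,25,-2)
river: ρ → (-2,23,22)
river: ρ → (22,21,-3)
river: ρ → (-3,21,22)
river: ρ → (22,23,-2)
river: ρ → (-2,25,10)
river: ρ → (10,15,-12)
river: ρ → (-12,9,13)
river: ρ → (13,17,-8)
river: ρ → (-8,15,15)
river: ρ → (15,15,-8)
river: ρ → (-8,17,13)
river: ρ → (13,9,-12)
closes: descent 1, river 14
min |a| on river = 2

2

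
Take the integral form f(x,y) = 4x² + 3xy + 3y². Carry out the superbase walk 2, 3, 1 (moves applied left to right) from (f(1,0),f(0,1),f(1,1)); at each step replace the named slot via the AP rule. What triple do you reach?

start (4,3,10) = (f(1,0),f(0,1),f(1,1))
replace slot 2: 2·(4+10) − 3 = 25 → (4,25,10)
replace slot 3: 2·(4+25) − 10 = 48 → (4,25,48)
replace slot 1: 2·(25+48) − 4 = 142 → (142,25,48)

142,25,48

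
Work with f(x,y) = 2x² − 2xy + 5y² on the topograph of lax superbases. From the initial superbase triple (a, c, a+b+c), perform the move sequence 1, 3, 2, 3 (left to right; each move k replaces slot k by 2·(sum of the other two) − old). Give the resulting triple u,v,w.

start (2,5,5) = (f(1,0),f(0,1),f(1,1))
replace slot 1: 2·(5+5) − 2 = 18 → (18,5,5)
replace slot 3: 2·(18+5) − 5 = 41 → (18,5,41)
replace slot 2: 2·(18+41) − 5 = 113 → (18,113,41)
replace slot 3: 2·(18+113) − 41 = 221 → (18,113,221)

18,113,221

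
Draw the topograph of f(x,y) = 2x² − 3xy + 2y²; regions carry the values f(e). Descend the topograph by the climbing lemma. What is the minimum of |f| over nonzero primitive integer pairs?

translate: b→1 (≡-3 mod 4), so (2,-3,2)→(2,1,1)
flip: (2,1,1)→(1,-1,2)
translate: b→1 (≡-1 mod 2), so (1,-1,2)→(1,1,2)
reduced (well bottom): (1,1,2) with a≤c, −a<b≤a
well minimum = a = 1

1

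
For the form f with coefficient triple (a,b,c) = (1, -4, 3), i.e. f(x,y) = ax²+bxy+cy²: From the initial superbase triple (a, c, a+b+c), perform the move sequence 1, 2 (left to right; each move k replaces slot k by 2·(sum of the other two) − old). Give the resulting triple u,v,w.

start (1,3,0) = (f(1,0),f(0,1),f(1,1))
replace slot 1: 2·(3+0) − 1 = 5 → (5,3,0)
replace slot 2: 2·(5+0) − 3 = 7 → (5,7,0)

5,7,0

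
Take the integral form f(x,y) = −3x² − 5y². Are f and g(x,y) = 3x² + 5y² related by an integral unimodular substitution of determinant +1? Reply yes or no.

D₁ = -60, D₂ = -60
f is negative-definite; reduce −f:
−f: reduced (well bottom): (3,0,5) with a≤c, −a<b≤a
flip sign back: reduced form of f is (-3,0,-5)
g: reduced (well bottom): (3,0,5) with a≤c, −a<b≤a
reduced forms (-3, 0, -5) vs (3, 0, 5) ⇒ inequivalent

no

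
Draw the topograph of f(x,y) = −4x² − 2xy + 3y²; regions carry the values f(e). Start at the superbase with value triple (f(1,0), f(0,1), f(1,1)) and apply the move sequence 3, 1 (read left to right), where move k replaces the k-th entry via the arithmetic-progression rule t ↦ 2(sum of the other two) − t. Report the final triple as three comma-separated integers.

start (-4,3,-3) = (f(1,0),f(0,1),f(1,1))
replace slot 3: 2·((-4)+3) − (-3) = 1 → (-4,3,1)
replace slot 1: 2·(3+1) − (-4) = 12 → (12,3,1)

12,3,1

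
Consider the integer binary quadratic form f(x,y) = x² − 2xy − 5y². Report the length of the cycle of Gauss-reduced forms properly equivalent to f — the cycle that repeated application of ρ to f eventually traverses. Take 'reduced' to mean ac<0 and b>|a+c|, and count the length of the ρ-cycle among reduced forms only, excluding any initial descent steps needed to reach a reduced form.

D = 24, ⌊√D⌋ = 4
descent: ρ → (-5,2,1)
descent: ρ → (1,4,-2)  [lands on river]
river: ρ → (-2,4,1)
ρ-cycle length = 2 (tail of 2 descent steps not counted)

2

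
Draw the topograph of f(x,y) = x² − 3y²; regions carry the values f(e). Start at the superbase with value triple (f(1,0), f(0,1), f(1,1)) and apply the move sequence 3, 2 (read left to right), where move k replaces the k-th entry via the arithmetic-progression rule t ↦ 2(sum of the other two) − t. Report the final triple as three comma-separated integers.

start (1,-3,-2) = (f(1,0),f(0,1),f(1,1))
replace slot 3: 2·(1+(-3)) − (-2) = -2 → (1,-3,-2)
replace slot 2: 2·(1+(-2)) − (-3) = 1 → (1,1,-2)

1,1,-2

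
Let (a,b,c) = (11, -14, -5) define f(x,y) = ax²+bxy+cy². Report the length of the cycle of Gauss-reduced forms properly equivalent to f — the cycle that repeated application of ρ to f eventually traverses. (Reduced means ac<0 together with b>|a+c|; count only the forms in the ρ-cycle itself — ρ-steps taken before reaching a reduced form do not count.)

D = 416, ⌊√D⌋ = 20
descent: ρ → (-5,14,11)  [lands on river]
river: ρ → (11,8,-8)
river: ρ → (-8,8,11)
river: ρ → (11,14,-5)
river: ρ → (-5,16,8)
river: ρ → (8,16,-5)
ρ-cycle length = 6 (tail of 1 descent step not counted)

6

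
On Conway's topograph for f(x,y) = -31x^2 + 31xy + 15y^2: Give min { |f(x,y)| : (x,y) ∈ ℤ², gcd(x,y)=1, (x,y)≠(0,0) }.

river: ρ → (15,29,-33)
river: ρ → (-33,37,11)
river: ρ → (11,51,-5)
river: ρ → (-5,49,21)
river: ρ → (21,35,-19)
river: ρ → (-19,41,15)
river: ρ → (15,49,-7)
river: ρ → (-7,49,15)
river: ρ → (15,41,-19)
river: ρ → (-19,35,21)
river: ρ → (21,49,-5)
river: ρ → (-5,51,11)
river: ρ → (11,37,-33)
river: ρ → (-33,29,15)
river: ρ → (15,31,-31)
river: ρ → (-31,31,15)
closes: descent 0, river 16
min |a| on river = 5

5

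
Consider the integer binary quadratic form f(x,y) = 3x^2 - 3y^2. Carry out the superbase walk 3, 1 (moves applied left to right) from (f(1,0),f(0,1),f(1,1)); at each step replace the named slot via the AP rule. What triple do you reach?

start (3,-3,0) = (f(1,0),f(0,1),f(1,1))
replace slot 3: 2·(3+(-3)) − 0 = 0 → (3,-3,0)
replace slot 1: 2·((-3)+0) − 3 = -9 → (-9,-3,0)

-9,-3,0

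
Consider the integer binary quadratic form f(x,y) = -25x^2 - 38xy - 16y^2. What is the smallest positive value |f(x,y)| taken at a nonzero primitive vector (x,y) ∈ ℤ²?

translate: b→-12 (≡38 mod 50), so (25,38,16)→(25,-12,3)
flip: (25,-12,3)→(3,12,25)
translate: b→0 (≡12 mod 6), so (3,12,25)→(3,0,13)
reduced (well bottom): (3,0,13) with a≤c, −a<b≤a
well minimum |f| = |-3| = 3 (negative-definite)

3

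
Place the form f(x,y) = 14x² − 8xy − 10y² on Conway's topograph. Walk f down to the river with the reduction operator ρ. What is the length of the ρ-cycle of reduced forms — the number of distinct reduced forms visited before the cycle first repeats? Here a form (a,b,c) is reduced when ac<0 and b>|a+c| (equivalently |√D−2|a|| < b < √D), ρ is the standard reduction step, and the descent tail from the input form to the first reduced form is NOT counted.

D = 624, ⌊√D⌋ = 24
descent: ρ → (-10,8,14)  [lands on river]
river: ρ → (14,20,-4)
river: ρ → (-4,20,14)
river: ρ → (14,8,-10)
river: ρ → (-10,12,12)
river: ρ → (12,12,-10)
ρ-cycle length = 6 (tail of 1 descent step not counted)

6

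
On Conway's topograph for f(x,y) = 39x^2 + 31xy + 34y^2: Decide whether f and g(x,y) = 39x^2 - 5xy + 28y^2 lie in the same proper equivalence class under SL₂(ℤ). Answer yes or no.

D₁ = -4343, D₂ = -4343
f: flip: (39,31,34)→(34,-31,39)
f: reduced (well bottom): (34,-31,39) with a≤c, −a<b≤a
g: flip: (39,-5,28)→(28,5,39)
g: reduced (well bottom): (28,5,39) with a≤c, −a<b≤a
reduced forms (34, -31, 39) vs (28, 5, 39) ⇒ inequivalent

no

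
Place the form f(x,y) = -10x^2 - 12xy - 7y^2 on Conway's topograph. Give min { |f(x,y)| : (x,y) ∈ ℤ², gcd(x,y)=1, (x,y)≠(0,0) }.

translate: b→-8 (≡12 mod 20), so (10,12,7)→(10,-8,5)
flip: (10,-8,5)→(5,8,10)
translate: b→-2 (≡8 mod 10), so (5,8,10)→(5,-2,7)
reduced (well bottom): (5,-2,7) with a≤c, −a<b≤a
well minimum |f| = |-5| = 5 (negative-definite)

5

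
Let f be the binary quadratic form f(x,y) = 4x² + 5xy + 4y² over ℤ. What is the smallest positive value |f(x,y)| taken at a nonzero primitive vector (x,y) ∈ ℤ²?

translate: b→-3 (≡5 mod 8), so (4,5,4)→(4,-3,3)
flip: (4,-3,3)→(3,3,4)
reduced (well bottom): (3,3,4) with a≤c, −a<b≤a
well minimum = a = 3

3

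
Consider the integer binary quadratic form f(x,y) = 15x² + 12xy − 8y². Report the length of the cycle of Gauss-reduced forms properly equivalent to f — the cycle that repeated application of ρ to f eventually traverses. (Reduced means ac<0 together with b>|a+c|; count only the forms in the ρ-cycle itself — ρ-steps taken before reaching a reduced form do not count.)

D = 624, ⌊√D⌋ = 24
river: ρ → (-8,20,7)
river: ρ → (7,22,-5)
river: ρ → (-5,18,15)
river: ρ → (15,12,-8)
ρ-cycle length = 4 (tail of 0 descent steps not counted)

4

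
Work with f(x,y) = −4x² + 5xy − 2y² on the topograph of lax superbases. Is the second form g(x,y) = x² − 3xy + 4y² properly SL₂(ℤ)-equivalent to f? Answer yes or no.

D₁ = -7, D₂ = -7
f is negative-definite; reduce −f:
−f: translate: b→3 (≡-5 mod 8), so (4,-5,2)→(4,3,1)
−f: flip: (4,3,1)→(1,-3,4)
−f: translate: b→1 (≡-3 mod 2), so (1,-3,4)→(1,1,2)
−f: reduced (well bottom): (1,1,2) with a≤c, −a<b≤a
flip sign back: reduced form of f is (-1,-1,-2)
g: translate: b→1 (≡-3 mod 2), so (1,-3,4)→(1,1,2)
g: reduced (well bottom): (1,1,2) with a≤c, −a<b≤a
reduced forms (-1, -1, -2) vs (1, 1, 2) ⇒ inequivalent

no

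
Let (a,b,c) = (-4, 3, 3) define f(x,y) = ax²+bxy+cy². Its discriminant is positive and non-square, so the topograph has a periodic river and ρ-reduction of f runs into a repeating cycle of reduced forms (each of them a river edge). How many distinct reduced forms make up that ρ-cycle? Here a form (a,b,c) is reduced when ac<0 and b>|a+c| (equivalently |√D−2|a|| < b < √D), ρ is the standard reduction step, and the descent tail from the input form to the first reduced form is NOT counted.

D = 57, ⌊√D⌋ = 7
river: ρ → (3,3,-4)
river: ρ → (-4,5,2)
river: ρ → (2,7,-1)
river: ρ → (-1,7,2)
river: ρ → (2,5,-4)
river: ρ → (-4,3,3)
ρ-cycle length = 6 (tail of 0 descent steps not counted)

6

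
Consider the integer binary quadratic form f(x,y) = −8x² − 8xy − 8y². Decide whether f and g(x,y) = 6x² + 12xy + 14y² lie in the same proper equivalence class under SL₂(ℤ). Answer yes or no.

D₁ = -192, D₂ = -192
f is negative-definite; reduce −f:
−f: reduced (well bottom): (8,8,8) with a≤c, −a<b≤a
flip sign back: reduced form of f is (-8,-8,-8)
g: translate: b→0 (≡12 mod 12), so (6,12,14)→(6,0,8)
g: reduced (well bottom): (6,0,8) with a≤c, −a<b≤a
reduced forms (-8, -8, -8) vs (6, 0, 8) ⇒ inequivalent

no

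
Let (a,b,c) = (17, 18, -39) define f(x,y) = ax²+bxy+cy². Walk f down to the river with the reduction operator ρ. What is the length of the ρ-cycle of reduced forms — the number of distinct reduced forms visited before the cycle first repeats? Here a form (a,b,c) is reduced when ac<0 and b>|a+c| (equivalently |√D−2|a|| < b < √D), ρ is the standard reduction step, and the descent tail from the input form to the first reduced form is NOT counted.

D = 2976, ⌊√D⌋ = 54
descent: ρ → (-39,-18,17)
descent: ρ → (17,52,-4)  [lands on river]
river: ρ → (-4,52,17)
river: ρ → (17,50,-7)
river: ρ → (-7,48,24)
river: ρ → (24,48,-7)
river: ρ → (-7,50,17)
ρ-cycle length = 6 (tail of 2 descent steps not counted)

6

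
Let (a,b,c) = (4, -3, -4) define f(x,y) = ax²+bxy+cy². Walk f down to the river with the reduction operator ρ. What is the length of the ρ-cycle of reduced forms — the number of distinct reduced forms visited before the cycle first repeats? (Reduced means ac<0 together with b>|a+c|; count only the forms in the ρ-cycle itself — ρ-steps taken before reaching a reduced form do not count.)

D = 73, ⌊√D⌋ = 8
descent: ρ → (-4,3,4)  [lands on river]
river: ρ → (4,5,-3)
river: ρ → (-3,7,2)
river: ρ → (2,5,-6)
river: ρ → (-6,7,1)
river: ρ → (1,7,-6)
river: ρ → (-6,5,2)
river: ρ → (2,7,-3)
river: ρ → (-3,5,4)
river: ρ → (4,3,-4)
river: ρ → (-4,5,3)
river: ρ → (3,7,-2)
river: ρ → (-2,5,6)
river: ρ → (6,7,-1)
river: ρ → (-1,7,6)
river: ρ → (6,5,-2)
river: ρ → (-2,7,3)
river: ρ → (3,5,-4)
ρ-cycle length = 18 (tail of 1 descent step not counted)

18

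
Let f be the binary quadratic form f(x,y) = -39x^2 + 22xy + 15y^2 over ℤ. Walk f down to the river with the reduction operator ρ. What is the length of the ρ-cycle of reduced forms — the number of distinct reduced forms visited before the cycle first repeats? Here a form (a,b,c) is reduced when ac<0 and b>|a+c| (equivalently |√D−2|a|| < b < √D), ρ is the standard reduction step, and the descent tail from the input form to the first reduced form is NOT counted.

D = 2824, ⌊√D⌋ = 53
descent: ρ → (15,38,-23)  [lands on river]
river: ρ → (-23,8,30)
river: ρ → (30,52,-1)
river: ρ → (-1,52,30)
river: ρ → (30,8,-23)
river: ρ → (-23,38,15)
river: ρ → (15,52,-2)
river: ρ → (-2,52,15)
ρ-cycle length = 8 (tail of 1 descent step not counted)

8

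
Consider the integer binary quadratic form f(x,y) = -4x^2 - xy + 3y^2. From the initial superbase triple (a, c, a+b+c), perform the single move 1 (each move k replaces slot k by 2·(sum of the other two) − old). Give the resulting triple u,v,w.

start (-4,3,-2) = (f(1,0),f(0,1),f(1,1))
replace slot 1: 2·(3+(-2)) − (-4) = 6 → (6,3,-2)

6,3,-2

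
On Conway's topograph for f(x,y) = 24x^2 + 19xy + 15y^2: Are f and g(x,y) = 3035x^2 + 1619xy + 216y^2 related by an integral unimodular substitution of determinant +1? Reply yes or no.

D₁ = -1079, D₂ = -1079
f: flip: (24,19,15)→(15,-19,24)
f: translate: b→11 (≡-19 mod 30), so (15,-19,24)→(15,11,20)
f: reduced (well bottom): (15,11,20) with a≤c, −a<b≤a
g: flip: (3035,1619,216)→(216,-1619,3035)
g: translate: b→109 (≡-1619 mod 432), so (216,-1619,3035)→(216,109,15)
g: flip: (216,109,15)→(15,-109,216)
g: translate: b→11 (≡-109 mod 30), so (15,-109,216)→(15,11,20)
g: reduced (well bottom): (15,11,20) with a≤c, −a<b≤a
reduced forms (15, 11, 20) vs (15, 11, 20) ⇒ equivalent

yes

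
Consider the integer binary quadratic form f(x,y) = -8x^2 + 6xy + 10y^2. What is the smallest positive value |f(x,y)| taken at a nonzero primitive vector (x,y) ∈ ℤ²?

river: ρ → (10,14,-4)
river: ρ → (-4,18,2)
river: ρ → (2,18,-4)
river: ρ → (-4,14,10)
river: ρ → (10,6,-8)
river: ρ → (-8,10,8)
river: ρ → (8,6,-10)
river: ρ → (-10,14,4)
river: ρ → (4,18,-2)
river: ρ → (-2,18,4)
river: ρ → (4,14,-10)
river: ρ → (-10,6,8)
river: ρ → (8,10,-8)
river: ρ → (-8,6,10)
closes: descent 0, river 14
min |a| on river = 2

2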